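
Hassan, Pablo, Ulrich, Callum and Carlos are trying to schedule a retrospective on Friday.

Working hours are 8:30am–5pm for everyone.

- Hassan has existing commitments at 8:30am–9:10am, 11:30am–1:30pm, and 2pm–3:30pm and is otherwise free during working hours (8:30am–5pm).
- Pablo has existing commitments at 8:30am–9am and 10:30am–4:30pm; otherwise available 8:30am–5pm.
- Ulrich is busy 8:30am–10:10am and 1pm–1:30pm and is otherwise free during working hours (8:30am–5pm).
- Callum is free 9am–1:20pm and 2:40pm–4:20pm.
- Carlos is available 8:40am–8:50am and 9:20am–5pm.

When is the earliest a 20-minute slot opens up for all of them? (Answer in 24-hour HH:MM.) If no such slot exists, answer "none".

10:10

Hassan free within 08:30–17:00: 09:10–11:30, 13:30–14:00, 15:30–17:00.
Pablo free within 08:30–17:00: 09:00–10:30, 16:30–17:00.
Ulrich free within 08:30–17:00: 10:10–13:00, 13:30–17:00.
Hassan ∩ Pablo: 09:10–10:30, 16:30–17:00.
Hassan ∩ Pablo ∩ Ulrich: 10:10–10:30, 16:30–17:00.
Hassan ∩ Pablo ∩ Ulrich ∩ Callum: 10:10–10:30.
Hassan ∩ Pablo ∩ Ulrich ∩ Callum ∩ Carlos: 10:10–10:30.
Windows ≥ 20 min: 10:10–10:30.
Earliest such window starts at 10:10.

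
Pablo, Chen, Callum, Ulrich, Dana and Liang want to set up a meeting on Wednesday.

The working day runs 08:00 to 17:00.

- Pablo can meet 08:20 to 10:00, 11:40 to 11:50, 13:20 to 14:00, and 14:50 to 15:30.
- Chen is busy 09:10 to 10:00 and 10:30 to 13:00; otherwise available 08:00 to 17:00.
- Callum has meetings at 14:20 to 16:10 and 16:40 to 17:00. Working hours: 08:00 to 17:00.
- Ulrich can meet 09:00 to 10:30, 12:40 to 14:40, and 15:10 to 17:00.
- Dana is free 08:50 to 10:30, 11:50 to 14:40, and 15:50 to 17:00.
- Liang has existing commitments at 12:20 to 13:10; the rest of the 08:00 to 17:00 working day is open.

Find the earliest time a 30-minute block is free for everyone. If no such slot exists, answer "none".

Chen free within 08:00–17:00: 08:00–09:10, 10:00–10:30, 13:00–17:00.
Callum free within 08:00–17:00: 08:00–14:20, 16:10–16:40.
Liang free within 08:00–17:00: 08:00–12:20, 13:10–17:00.
Pablo ∩ Chen: 08:20–09:10, 13:20–14:00, 14:50–15:30.
Pablo ∩ Chen ∩ Callum: 08:20–09:10, 13:20–14:00.
Pablo ∩ Chen ∩ Callum ∩ Ulrich: 09:00–09:10, 13:20–14:00.
Pablo ∩ Chen ∩ Callum ∩ Ulrich ∩ Dana: 09:00–09:10, 13:20–14:00.
Pablo ∩ Chen ∩ Callum ∩ Ulrich ∩ Dana ∩ Liang: 09:00–09:10, 13:20–14:00.
Windows ≥ 30 min: 13:20–14:00.
Earliest such window starts at 13:20.

13:20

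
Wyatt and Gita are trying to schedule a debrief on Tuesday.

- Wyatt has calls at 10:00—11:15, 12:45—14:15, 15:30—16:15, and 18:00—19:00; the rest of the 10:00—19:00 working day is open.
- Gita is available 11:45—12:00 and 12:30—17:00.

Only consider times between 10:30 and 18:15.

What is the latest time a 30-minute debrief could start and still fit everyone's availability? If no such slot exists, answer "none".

Wyatt free within 10:00–19:00: 11:15–12:45, 14:15–15:30, 16:15–18:00.
Wyatt ∩ Gita: 11:45–12:00, 12:30–12:45, 14:15–15:30, 16:15–17:00.
Restricted to 10:30–18:15: 11:45–12:00, 12:30–12:45, 14:15–15:30, 16:15–17:00.
Windows ≥ 30 min: 14:15–15:30, 16:15–17:00.
Latest start in the last window 16:15–17:00 is 17:00 − 30 min = 16:30.

16:30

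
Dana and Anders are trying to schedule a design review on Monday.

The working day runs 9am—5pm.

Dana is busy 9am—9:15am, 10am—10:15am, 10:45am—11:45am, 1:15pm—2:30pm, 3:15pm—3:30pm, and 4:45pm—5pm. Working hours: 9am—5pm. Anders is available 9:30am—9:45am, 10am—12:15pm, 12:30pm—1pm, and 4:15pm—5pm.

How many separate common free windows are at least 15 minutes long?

5

Dana free within 09:00–17:00: 09:15–10:00, 10:15–10:45, 11:45–13:15, 14:30–15:15, 15:30–16:45.
Dana ∩ Anders: 09:30–09:45, 10:15–10:45, 11:45–12:15, 12:30–13:00, 16:15–16:45.
Windows ≥ 15 min: 09:30–09:45, 10:15–10:45, 11:45–12:15, 12:30–13:00, 16:15–16:45.
That's 5 windows.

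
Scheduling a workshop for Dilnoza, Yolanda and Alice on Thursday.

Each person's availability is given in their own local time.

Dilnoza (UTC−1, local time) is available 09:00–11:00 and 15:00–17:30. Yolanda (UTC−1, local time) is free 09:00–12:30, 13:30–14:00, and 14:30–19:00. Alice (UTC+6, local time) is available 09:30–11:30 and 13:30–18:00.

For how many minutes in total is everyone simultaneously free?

Dilnoza → UTC: 10:00–12:00, 16:00–18:30.
Yolanda → UTC: 10:00–13:30, 14:30–15:00, 15:30–20:00.
Alice → UTC: 03:30–05:30, 07:30–12:00.
Dilnoza ∩ Yolanda: 10:00–12:00, 16:00–18:30.
Dilnoza ∩ Yolanda ∩ Alice: 10:00–12:00.
Total common minutes: 120.

120 minutes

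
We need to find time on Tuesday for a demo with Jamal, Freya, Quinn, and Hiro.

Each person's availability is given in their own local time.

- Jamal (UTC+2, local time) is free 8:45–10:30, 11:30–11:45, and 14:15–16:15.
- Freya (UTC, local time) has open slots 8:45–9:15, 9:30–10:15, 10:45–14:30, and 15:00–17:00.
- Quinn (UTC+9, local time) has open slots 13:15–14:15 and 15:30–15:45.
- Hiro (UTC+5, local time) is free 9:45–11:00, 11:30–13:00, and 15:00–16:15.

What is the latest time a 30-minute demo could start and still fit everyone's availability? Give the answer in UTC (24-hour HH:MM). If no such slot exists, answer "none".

Jamal → UTC: 06:45–08:30, 09:30–09:45, 12:15–14:15.
Freya → UTC: 08:45–09:15, 09:30–10:15, 10:45–14:30, 15:00–17:00.
Quinn → UTC: 04:15–05:15, 06:30–06:45.
Hiro → UTC: 04:45–06:00, 06:30–08:00, 10:00–11:15.
Jamal ∩ Freya: 09:30–09:45, 12:15–14:15.
Jamal ∩ Freya ∩ Quinn: (none).
Jamal ∩ Freya ∩ Quinn ∩ Hiro: (none).
Windows ≥ 30 min: (none).

none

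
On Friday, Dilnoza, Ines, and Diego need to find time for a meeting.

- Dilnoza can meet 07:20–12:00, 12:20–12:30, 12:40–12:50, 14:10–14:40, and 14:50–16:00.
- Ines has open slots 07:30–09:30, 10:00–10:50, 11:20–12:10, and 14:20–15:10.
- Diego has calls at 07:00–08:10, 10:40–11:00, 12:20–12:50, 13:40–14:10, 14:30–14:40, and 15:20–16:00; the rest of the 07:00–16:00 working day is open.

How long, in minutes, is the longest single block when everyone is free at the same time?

Diego free within 07:00–16:00: 08:10–10:40, 11:00–12:20, 12:50–13:40, 14:10–14:30, 14:40–15:20.
Dilnoza ∩ Ines: 07:30–09:30, 10:00–10:50, 11:20–12:00, 14:20–14:40, 14:50–15:10.
Dilnoza ∩ Ines ∩ Diego: 08:10–09:30, 10:00–10:40, 11:20–12:00, 14:20–14:30, 14:50–15:10.
Common window lengths: 80, 40, 40, 10, 20 min; longest is 80.

80 minutes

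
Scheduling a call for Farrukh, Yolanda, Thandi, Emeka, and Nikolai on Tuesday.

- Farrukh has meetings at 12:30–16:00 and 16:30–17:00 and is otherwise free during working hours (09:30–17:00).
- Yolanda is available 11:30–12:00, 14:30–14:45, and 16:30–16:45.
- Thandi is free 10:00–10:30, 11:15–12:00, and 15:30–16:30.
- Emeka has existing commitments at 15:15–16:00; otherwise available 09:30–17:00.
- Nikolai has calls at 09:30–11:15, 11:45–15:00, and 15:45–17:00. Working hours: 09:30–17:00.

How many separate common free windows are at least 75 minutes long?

0

Farrukh free within 09:30–17:00: 09:30–12:30, 16:00–16:30.
Emeka free within 09:30–17:00: 09:30–15:15, 16:00–17:00.
Nikolai free within 09:30–17:00: 11:15–11:45, 15:00–15:45.
Farrukh ∩ Yolanda: 11:30–12:00.
Farrukh ∩ Yolanda ∩ Thandi: 11:30–12:00.
Farrukh ∩ Yolanda ∩ Thandi ∩ Emeka: 11:30–12:00.
Farrukh ∩ Yolanda ∩ Thandi ∩ Emeka ∩ Nikolai: 11:30–11:45.
Windows ≥ 75 min: (none).
That's 0 windows.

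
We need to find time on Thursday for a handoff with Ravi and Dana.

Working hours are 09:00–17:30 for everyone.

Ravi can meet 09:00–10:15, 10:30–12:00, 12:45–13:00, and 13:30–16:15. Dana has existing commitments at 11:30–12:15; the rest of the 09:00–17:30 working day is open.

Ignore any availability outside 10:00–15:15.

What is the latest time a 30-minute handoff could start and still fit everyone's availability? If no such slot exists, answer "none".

14:45

Dana free within 09:00–17:30: 09:00–11:30, 12:15–17:30.
Ravi ∩ Dana: 09:00–10:15, 10:30–11:30, 12:45–13:00, 13:30–16:15.
Restricted to 10:00–15:15: 10:00–10:15, 10:30–11:30, 12:45–13:00, 13:30–15:15.
Windows ≥ 30 min: 10:30–11:30, 13:30–15:15.
Latest start in the last window 13:30–15:15 is 15:15 − 30 min = 14:45.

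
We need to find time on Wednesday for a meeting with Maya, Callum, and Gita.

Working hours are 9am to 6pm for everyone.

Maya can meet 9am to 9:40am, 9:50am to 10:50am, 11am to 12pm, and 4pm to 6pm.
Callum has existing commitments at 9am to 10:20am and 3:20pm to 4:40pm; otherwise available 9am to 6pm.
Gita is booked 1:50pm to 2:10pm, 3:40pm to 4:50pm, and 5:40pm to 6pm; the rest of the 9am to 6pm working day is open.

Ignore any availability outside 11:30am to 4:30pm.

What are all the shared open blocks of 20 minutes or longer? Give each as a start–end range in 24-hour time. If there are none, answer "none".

Callum free within 09:00–18:00: 10:20–15:20, 16:40–18:00.
Gita free within 09:00–18:00: 09:00–13:50, 14:10–15:40, 16:50–17:40.
Maya ∩ Callum: 10:20–10:50, 11:00–12:00, 16:40–18:00.
Maya ∩ Callum ∩ Gita: 10:20–10:50, 11:00–12:00, 16:50–17:40.
Restricted to 11:30–16:30: 11:30–12:00.
Windows ≥ 20 min: 11:30–12:00.

11:30–12:00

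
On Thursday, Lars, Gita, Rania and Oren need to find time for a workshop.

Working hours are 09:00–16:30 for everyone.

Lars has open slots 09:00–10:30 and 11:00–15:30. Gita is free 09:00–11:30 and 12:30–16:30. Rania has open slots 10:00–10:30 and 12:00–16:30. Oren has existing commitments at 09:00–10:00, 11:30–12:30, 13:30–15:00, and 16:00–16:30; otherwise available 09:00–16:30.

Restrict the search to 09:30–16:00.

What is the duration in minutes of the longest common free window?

Oren free within 09:00–16:30: 10:00–11:30, 12:30–13:30, 15:00–16:00.
Lars ∩ Gita: 09:00–10:30, 11:00–11:30, 12:30–15:30.
Lars ∩ Gita ∩ Rania: 10:00–10:30, 12:30–15:30.
Lars ∩ Gita ∩ Rania ∩ Oren: 10:00–10:30, 12:30–13:30, 15:00–15:30.
Restricted to 09:30–16:00: 10:00–10:30, 12:30–13:30, 15:00–15:30.
Common window lengths: 30, 60, 30 min; longest is 60.

60 minutes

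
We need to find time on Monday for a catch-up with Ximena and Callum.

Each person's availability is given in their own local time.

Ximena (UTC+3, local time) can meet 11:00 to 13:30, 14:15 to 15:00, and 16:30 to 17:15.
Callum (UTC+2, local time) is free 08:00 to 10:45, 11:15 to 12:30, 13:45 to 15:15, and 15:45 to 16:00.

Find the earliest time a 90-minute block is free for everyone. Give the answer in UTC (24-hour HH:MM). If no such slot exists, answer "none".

none

Ximena → UTC: 08:00–10:30, 11:15–12:00, 13:30–14:15.
Callum → UTC: 06:00–08:45, 09:15–10:30, 11:45–13:15, 13:45–14:00.
Ximena ∩ Callum: 08:00–08:45, 09:15–10:30, 11:45–12:00, 13:45–14:00.
Windows ≥ 90 min: (none).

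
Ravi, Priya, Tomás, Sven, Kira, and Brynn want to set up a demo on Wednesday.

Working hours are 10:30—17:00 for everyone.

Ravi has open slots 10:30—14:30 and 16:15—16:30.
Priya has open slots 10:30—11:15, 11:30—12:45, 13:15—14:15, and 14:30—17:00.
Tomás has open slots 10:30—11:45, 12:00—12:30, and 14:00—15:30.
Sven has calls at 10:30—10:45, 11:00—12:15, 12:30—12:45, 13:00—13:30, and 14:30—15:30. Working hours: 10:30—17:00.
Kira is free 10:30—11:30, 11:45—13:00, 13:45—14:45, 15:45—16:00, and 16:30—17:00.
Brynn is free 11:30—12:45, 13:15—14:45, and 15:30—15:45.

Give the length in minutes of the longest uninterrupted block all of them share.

15 minutes

Sven free within 10:30–17:00: 10:45–11:00, 12:15–12:30, 12:45–13:00, 13:30–14:30, 15:30–17:00.
Ravi ∩ Priya: 10:30–11:15, 11:30–12:45, 13:15–14:15, 16:15–16:30.
Ravi ∩ Priya ∩ Tomás: 10:30–11:15, 11:30–11:45, 12:00–12:30, 14:00–14:15.
Ravi ∩ Priya ∩ Tomás ∩ Sven: 10:45–11:00, 12:15–12:30, 14:00–14:15.
Ravi ∩ Priya ∩ Tomás ∩ Sven ∩ Kira: 10:45–11:00, 12:15–12:30, 14:00–14:15.
Ravi ∩ Priya ∩ Tomás ∩ Sven ∩ Kira ∩ Brynn: 12:15–12:30, 14:00–14:15.
Common window lengths: 15, 15 min; longest is 15.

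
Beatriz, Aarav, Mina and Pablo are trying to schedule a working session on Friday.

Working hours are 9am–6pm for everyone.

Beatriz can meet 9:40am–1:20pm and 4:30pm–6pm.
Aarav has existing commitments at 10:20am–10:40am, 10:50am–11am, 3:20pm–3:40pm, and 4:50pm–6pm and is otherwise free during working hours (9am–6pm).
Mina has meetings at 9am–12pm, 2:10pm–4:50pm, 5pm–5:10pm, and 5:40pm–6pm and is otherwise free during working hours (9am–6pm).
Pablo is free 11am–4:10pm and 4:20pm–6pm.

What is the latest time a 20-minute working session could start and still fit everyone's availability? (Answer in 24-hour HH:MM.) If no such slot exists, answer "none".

13:00

Aarav free within 09:00–18:00: 09:00–10:20, 10:40–10:50, 11:00–15:20, 15:40–16:50.
Mina free within 09:00–18:00: 12:00–14:10, 16:50–17:00, 17:10–17:40.
Beatriz ∩ Aarav: 09:40–10:20, 10:40–10:50, 11:00–13:20, 16:30–16:50.
Beatriz ∩ Aarav ∩ Mina: 12:00–13:20.
Beatriz ∩ Aarav ∩ Mina ∩ Pablo: 12:00–13:20.
Windows ≥ 20 min: 12:00–13:20.
Latest start in the last window 12:00–13:20 is 13:20 − 20 min = 13:00.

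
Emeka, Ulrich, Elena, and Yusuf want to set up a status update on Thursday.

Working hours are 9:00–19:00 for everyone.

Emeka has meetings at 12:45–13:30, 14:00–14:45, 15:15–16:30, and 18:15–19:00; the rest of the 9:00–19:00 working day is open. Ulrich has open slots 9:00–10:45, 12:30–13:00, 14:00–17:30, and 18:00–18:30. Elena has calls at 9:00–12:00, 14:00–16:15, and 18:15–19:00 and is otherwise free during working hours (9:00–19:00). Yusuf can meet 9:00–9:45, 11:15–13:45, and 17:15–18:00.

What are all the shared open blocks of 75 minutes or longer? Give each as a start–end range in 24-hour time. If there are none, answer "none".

Emeka free within 09:00–19:00: 09:00–12:45, 13:30–14:00, 14:45–15:15, 16:30–18:15.
Elena free within 09:00–19:00: 12:00–14:00, 16:15–18:15.
Emeka ∩ Ulrich: 09:00–10:45, 12:30–12:45, 14:45–15:15, 16:30–17:30, 18:00–18:15.
Emeka ∩ Ulrich ∩ Elena: 12:30–12:45, 16:30–17:30, 18:00–18:15.
Emeka ∩ Ulrich ∩ Elena ∩ Yusuf: 12:30–12:45, 17:15–17:30.
Windows ≥ 75 min: (none).

none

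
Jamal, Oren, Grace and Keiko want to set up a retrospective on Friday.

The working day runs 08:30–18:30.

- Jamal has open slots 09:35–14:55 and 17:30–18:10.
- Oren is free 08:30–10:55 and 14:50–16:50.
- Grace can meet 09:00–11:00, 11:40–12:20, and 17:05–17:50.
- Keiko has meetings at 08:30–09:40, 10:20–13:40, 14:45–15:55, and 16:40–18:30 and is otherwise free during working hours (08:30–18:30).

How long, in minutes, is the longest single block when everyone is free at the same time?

Keiko free within 08:30–18:30: 09:40–10:20, 13:40–14:45, 15:55–16:40.
Jamal ∩ Oren: 09:35–10:55, 14:50–14:55.
Jamal ∩ Oren ∩ Grace: 09:35–10:55.
Jamal ∩ Oren ∩ Grace ∩ Keiko: 09:40–10:20.
Single common window of 40 minutes.

40 minutes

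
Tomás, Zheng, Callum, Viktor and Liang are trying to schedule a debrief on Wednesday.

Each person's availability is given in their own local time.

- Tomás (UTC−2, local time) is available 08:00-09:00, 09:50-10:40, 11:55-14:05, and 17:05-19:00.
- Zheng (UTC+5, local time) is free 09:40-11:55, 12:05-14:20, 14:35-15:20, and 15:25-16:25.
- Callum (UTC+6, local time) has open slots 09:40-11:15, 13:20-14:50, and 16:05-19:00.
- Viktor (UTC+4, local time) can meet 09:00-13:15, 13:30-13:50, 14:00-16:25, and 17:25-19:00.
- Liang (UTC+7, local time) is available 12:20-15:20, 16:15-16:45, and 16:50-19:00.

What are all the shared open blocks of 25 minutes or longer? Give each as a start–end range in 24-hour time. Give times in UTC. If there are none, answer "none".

Tomás → UTC: 10:00–11:00, 11:50–12:40, 13:55–16:05, 19:05–21:00.
Zheng → UTC: 04:40–06:55, 07:05–09:20, 09:35–10:20, 10:25–11:25.
Callum → UTC: 03:40–05:15, 07:20–08:50, 10:05–13:00.
Viktor → UTC: 05:00–09:15, 09:30–09:50, 10:00–12:25, 13:25–15:00.
Liang → UTC: 05:20–08:20, 09:15–09:45, 09:50–12:00.
Tomás ∩ Zheng: 10:00–10:20, 10:25–11:00.
Tomás ∩ Zheng ∩ Callum: 10:05–10:20, 10:25–11:00.
Tomás ∩ Zheng ∩ Callum ∩ Viktor: 10:05–10:20, 10:25–11:00.
Tomás ∩ Zheng ∩ Callum ∩ Viktor ∩ Liang: 10:05–10:20, 10:25–11:00.
Windows ≥ 25 min: 10:25–11:00.

10:25–11:00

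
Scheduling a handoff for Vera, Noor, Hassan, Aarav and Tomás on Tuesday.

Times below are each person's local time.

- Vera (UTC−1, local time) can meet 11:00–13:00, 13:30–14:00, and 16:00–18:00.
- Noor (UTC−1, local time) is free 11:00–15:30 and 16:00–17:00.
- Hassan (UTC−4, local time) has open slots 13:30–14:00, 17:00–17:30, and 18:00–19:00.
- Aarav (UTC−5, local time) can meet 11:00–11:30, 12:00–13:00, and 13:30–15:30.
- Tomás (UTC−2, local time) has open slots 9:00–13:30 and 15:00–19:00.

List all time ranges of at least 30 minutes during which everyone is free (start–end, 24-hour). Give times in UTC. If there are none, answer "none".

17:30–18:00

Vera → UTC: 12:00–14:00, 14:30–15:00, 17:00–19:00.
Noor → UTC: 12:00–16:30, 17:00–18:00.
Hassan → UTC: 17:30–18:00, 21:00–21:30, 22:00–23:00.
Aarav → UTC: 16:00–16:30, 17:00–18:00, 18:30–20:30.
Tomás → UTC: 11:00–15:30, 17:00–21:00.
Vera ∩ Noor: 12:00–14:00, 14:30–15:00, 17:00–18:00.
Vera ∩ Noor ∩ Hassan: 17:30–18:00.
Vera ∩ Noor ∩ Hassan ∩ Aarav: 17:30–18:00.
Vera ∩ Noor ∩ Hassan ∩ Aarav ∩ Tomás: 17:30–18:00.
Windows ≥ 30 min: 17:30–18:00.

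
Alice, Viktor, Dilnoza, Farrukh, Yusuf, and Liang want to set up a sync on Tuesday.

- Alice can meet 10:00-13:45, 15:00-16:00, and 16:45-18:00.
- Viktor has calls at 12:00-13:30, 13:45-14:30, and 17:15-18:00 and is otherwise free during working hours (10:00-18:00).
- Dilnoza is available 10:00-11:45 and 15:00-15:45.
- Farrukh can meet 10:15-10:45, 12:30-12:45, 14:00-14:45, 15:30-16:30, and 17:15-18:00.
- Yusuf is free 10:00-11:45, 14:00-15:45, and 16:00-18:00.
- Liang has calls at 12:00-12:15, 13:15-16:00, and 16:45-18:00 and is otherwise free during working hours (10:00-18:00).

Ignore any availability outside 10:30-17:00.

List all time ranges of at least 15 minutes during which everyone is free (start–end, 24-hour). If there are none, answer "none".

Viktor free within 10:00–18:00: 10:00–12:00, 13:30–13:45, 14:30–17:15.
Liang free within 10:00–18:00: 10:00–12:00, 12:15–13:15, 16:00–16:45.
Alice ∩ Viktor: 10:00–12:00, 13:30–13:45, 15:00–16:00, 16:45–17:15.
Alice ∩ Viktor ∩ Dilnoza: 10:00–11:45, 15:00–15:45.
Alice ∩ Viktor ∩ Dilnoza ∩ Farrukh: 10:15–10:45, 15:30–15:45.
Alice ∩ Viktor ∩ Dilnoza ∩ Farrukh ∩ Yusuf: 10:15–10:45, 15:30–15:45.
Alice ∩ Viktor ∩ Dilnoza ∩ Farrukh ∩ Yusuf ∩ Liang: 10:15–10:45.
Restricted to 10:30–17:00: 10:30–10:45.
Windows ≥ 15 min: 10:30–10:45.

10:30–10:45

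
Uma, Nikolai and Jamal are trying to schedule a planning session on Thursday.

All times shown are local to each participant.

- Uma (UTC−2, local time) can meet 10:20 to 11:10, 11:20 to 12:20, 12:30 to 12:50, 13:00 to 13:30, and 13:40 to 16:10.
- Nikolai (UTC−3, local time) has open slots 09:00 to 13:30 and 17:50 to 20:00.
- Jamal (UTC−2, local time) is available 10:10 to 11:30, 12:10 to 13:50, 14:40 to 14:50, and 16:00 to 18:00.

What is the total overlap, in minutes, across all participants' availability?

Uma → UTC: 12:20–13:10, 13:20–14:20, 14:30–14:50, 15:00–15:30, 15:40–18:10.
Nikolai → UTC: 12:00–16:30, 20:50–23:00.
Jamal → UTC: 12:10–13:30, 14:10–15:50, 16:40–16:50, 18:00–20:00.
Uma ∩ Nikolai: 12:20–13:10, 13:20–14:20, 14:30–14:50, 15:00–15:30, 15:40–16:30.
Uma ∩ Nikolai ∩ Jamal: 12:20–13:10, 13:20–13:30, 14:10–14:20, 14:30–14:50, 15:00–15:30, 15:40–15:50.
Total common minutes: 50 + 10 + 10 + 20 + 30 + 10 = 130.

130 minutes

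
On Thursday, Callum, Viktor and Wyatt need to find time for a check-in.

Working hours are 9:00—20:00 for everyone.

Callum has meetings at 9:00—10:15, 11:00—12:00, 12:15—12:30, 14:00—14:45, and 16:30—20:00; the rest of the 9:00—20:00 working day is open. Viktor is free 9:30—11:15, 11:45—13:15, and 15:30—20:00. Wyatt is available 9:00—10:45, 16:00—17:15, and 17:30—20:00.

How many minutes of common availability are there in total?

60 minutes

Callum free within 09:00–20:00: 10:15–11:00, 12:00–12:15, 12:30–14:00, 14:45–16:30.
Callum ∩ Viktor: 10:15–11:00, 12:00–12:15, 12:30–13:15, 15:30–16:30.
Callum ∩ Viktor ∩ Wyatt: 10:15–10:45, 16:00–16:30.
Total common minutes: 30 + 30 = 60.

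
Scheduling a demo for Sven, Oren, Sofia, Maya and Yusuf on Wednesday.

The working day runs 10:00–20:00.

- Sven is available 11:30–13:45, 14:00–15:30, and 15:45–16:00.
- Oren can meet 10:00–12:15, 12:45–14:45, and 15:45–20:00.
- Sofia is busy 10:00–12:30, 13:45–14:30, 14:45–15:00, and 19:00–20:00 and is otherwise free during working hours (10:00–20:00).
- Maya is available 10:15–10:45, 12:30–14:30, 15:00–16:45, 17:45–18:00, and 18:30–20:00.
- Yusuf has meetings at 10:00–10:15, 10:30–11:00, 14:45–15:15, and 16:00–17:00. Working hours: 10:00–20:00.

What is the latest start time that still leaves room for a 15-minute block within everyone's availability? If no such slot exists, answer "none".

Sofia free within 10:00–20:00: 12:30–13:45, 14:30–14:45, 15:00–19:00.
Yusuf free within 10:00–20:00: 10:15–10:30, 11:00–14:45, 15:15–16:00, 17:00–20:00.
Sven ∩ Oren: 11:30–12:15, 12:45–13:45, 14:00–14:45, 15:45–16:00.
Sven ∩ Oren ∩ Sofia: 12:45–13:45, 14:30–14:45, 15:45–16:00.
Sven ∩ Oren ∩ Sofia ∩ Maya: 12:45–13:45, 15:45–16:00.
Sven ∩ Oren ∩ Sofia ∩ Maya ∩ Yusuf: 12:45–13:45, 15:45–16:00.
Windows ≥ 15 min: 12:45–13:45, 15:45–16:00.
Latest start in the last window 15:45–16:00 is 16:00 − 15 min = 15:45.

15:45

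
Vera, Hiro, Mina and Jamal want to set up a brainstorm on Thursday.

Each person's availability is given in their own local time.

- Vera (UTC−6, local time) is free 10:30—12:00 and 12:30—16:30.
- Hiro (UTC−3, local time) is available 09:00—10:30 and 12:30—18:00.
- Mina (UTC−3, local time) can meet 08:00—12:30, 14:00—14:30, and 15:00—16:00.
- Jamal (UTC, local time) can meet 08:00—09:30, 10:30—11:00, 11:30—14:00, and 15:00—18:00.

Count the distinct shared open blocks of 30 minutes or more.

1

Vera → UTC: 16:30–18:00, 18:30–22:30.
Hiro → UTC: 12:00–13:30, 15:30–21:00.
Mina → UTC: 11:00–15:30, 17:00–17:30, 18:00–19:00.
Jamal → UTC: 08:00–09:30, 10:30–11:00, 11:30–14:00, 15:00–18:00.
Vera ∩ Hiro: 16:30–18:00, 18:30–21:00.
Vera ∩ Hiro ∩ Mina: 17:00–17:30, 18:30–19:00.
Vera ∩ Hiro ∩ Mina ∩ Jamal: 17:00–17:30.
Windows ≥ 30 min: 17:00–17:30.
That's 1 window.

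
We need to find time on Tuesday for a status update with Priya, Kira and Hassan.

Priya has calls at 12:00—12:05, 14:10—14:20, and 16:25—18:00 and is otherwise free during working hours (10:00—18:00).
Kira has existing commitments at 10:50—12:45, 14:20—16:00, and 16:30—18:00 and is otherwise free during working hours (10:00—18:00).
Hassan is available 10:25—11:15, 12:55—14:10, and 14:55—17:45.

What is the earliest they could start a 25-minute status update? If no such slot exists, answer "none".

10:25

Priya free within 10:00–18:00: 10:00–12:00, 12:05–14:10, 14:20–16:25.
Kira free within 10:00–18:00: 10:00–10:50, 12:45–14:20, 16:00–16:30.
Priya ∩ Kira: 10:00–10:50, 12:45–14:10, 16:00–16:25.
Priya ∩ Kira ∩ Hassan: 10:25–10:50, 12:55–14:10, 16:00–16:25.
Windows ≥ 25 min: 10:25–10:50, 12:55–14:10, 16:00–16:25.
Earliest such window starts at 10:25.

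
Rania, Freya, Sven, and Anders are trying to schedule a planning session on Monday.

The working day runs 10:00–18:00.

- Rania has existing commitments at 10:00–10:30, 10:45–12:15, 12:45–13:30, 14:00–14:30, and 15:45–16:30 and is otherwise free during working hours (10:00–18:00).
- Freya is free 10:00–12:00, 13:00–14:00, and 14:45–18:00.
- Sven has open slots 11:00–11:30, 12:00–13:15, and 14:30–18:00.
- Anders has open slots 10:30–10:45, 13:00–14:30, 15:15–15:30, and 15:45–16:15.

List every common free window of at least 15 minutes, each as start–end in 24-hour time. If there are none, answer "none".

Rania free within 10:00–18:00: 10:30–10:45, 12:15–12:45, 13:30–14:00, 14:30–15:45, 16:30–18:00.
Rania ∩ Freya: 10:30–10:45, 13:30–14:00, 14:45–15:45, 16:30–18:00.
Rania ∩ Freya ∩ Sven: 14:45–15:45, 16:30–18:00.
Rania ∩ Freya ∩ Sven ∩ Anders: 15:15–15:30.
Windows ≥ 15 min: 15:15–15:30.

15:15–15:30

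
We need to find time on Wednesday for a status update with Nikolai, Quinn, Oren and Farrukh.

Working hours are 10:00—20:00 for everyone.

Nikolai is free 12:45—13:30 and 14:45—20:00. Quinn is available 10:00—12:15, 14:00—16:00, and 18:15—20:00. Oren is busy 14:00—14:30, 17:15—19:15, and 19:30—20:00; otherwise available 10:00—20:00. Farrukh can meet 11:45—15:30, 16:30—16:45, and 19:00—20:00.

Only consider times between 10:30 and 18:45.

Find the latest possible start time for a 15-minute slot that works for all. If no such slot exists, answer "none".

15:15

Oren free within 10:00–20:00: 10:00–14:00, 14:30–17:15, 19:15–19:30.
Nikolai ∩ Quinn: 14:45–16:00, 18:15–20:00.
Nikolai ∩ Quinn ∩ Oren: 14:45–16:00, 19:15–19:30.
Nikolai ∩ Quinn ∩ Oren ∩ Farrukh: 14:45–15:30, 19:15–19:30.
Restricted to 10:30–18:45: 14:45–15:30.
Windows ≥ 15 min: 14:45–15:30.
Latest start in the last window 14:45–15:30 is 15:30 − 15 min = 15:15.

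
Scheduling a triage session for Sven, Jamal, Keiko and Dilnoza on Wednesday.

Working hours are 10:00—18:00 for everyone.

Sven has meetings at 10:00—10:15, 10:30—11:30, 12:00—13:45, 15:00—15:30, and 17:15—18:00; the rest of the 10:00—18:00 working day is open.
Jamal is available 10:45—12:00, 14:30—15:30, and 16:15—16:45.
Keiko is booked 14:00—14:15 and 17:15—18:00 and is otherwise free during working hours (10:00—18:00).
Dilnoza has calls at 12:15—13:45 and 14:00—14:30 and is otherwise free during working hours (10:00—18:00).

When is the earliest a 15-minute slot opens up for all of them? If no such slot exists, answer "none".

11:30

Sven free within 10:00–18:00: 10:15–10:30, 11:30–12:00, 13:45–15:00, 15:30–17:15.
Keiko free within 10:00–18:00: 10:00–14:00, 14:15–17:15.
Dilnoza free within 10:00–18:00: 10:00–12:15, 13:45–14:00, 14:30–18:00.
Sven ∩ Jamal: 11:30–12:00, 14:30–15:00, 16:15–16:45.
Sven ∩ Jamal ∩ Keiko: 11:30–12:00, 14:30–15:00, 16:15–16:45.
Sven ∩ Jamal ∩ Keiko ∩ Dilnoza: 11:30–12:00, 14:30–15:00, 16:15–16:45.
Windows ≥ 15 min: 11:30–12:00, 14:30–15:00, 16:15–16:45.
Earliest such window starts at 11:30.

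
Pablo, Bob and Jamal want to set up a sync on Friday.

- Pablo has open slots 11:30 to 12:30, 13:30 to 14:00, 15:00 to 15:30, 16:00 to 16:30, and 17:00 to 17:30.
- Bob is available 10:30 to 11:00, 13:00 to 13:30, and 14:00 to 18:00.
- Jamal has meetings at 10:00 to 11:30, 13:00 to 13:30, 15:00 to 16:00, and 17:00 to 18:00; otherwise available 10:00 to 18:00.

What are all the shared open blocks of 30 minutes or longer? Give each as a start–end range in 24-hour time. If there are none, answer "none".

16:00–16:30

Jamal free within 10:00–18:00: 11:30–13:00, 13:30–15:00, 16:00–17:00.
Pablo ∩ Bob: 15:00–15:30, 16:00–16:30, 17:00–17:30.
Pablo ∩ Bob ∩ Jamal: 16:00–16:30.
Windows ≥ 30 min: 16:00–16:30.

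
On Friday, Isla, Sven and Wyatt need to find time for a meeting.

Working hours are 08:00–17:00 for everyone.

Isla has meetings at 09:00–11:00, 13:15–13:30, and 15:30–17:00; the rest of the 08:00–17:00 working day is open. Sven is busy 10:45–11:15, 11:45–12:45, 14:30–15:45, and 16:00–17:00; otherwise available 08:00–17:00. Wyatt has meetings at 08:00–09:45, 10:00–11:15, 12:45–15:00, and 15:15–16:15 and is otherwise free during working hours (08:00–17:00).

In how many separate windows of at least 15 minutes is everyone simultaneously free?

1

Isla free within 08:00–17:00: 08:00–09:00, 11:00–13:15, 13:30–15:30.
Sven free within 08:00–17:00: 08:00–10:45, 11:15–11:45, 12:45–14:30, 15:45–16:00.
Wyatt free within 08:00–17:00: 09:45–10:00, 11:15–12:45, 15:00–15:15, 16:15–17:00.
Isla ∩ Sven: 08:00–09:00, 11:15–11:45, 12:45–13:15, 13:30–14:30.
Isla ∩ Sven ∩ Wyatt: 11:15–11:45.
Windows ≥ 15 min: 11:15–11:45.
That's 1 window.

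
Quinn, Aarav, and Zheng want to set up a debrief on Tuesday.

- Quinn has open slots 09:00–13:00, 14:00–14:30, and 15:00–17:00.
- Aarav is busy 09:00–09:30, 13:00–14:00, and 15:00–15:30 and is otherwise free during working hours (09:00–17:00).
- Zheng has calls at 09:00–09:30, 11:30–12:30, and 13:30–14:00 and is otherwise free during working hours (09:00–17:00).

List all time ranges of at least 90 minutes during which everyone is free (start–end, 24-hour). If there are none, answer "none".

09:30–11:30, 15:30–17:00

Aarav free within 09:00–17:00: 09:30–13:00, 14:00–15:00, 15:30–17:00.
Zheng free within 09:00–17:00: 09:30–11:30, 12:30–13:30, 14:00–17:00.
Quinn ∩ Aarav: 09:30–13:00, 14:00–14:30, 15:30–17:00.
Quinn ∩ Aarav ∩ Zheng: 09:30–11:30, 12:30–13:00, 14:00–14:30, 15:30–17:00.
Windows ≥ 90 min: 09:30–11:30, 15:30–17:00.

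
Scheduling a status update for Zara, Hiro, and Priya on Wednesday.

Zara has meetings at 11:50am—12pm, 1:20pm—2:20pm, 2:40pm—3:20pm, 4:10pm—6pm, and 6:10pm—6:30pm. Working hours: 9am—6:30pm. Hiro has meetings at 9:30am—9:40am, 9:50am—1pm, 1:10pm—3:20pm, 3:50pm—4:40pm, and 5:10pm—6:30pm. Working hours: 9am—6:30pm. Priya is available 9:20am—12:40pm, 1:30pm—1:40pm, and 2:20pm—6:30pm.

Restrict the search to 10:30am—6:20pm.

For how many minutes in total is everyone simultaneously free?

30 minutes

Zara free within 09:00–18:30: 09:00–11:50, 12:00–13:20, 14:20–14:40, 15:20–16:10, 18:00–18:10.
Hiro free within 09:00–18:30: 09:00–09:30, 09:40–09:50, 13:00–13:10, 15:20–15:50, 16:40–17:10.
Zara ∩ Hiro: 09:00–09:30, 09:40–09:50, 13:00–13:10, 15:20–15:50.
Zara ∩ Hiro ∩ Priya: 09:20–09:30, 09:40–09:50, 15:20–15:50.
Restricted to 10:30–18:20: 15:20–15:50.
Total common minutes: 30.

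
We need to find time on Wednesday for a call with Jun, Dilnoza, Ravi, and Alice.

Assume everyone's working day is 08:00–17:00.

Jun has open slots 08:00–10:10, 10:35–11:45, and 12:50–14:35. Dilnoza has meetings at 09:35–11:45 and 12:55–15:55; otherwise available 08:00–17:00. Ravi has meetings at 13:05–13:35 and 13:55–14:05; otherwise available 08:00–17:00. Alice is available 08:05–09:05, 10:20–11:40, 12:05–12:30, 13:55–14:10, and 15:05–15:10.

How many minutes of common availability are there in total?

Dilnoza free within 08:00–17:00: 08:00–09:35, 11:45–12:55, 15:55–17:00.
Ravi free within 08:00–17:00: 08:00–13:05, 13:35–13:55, 14:05–17:00.
Jun ∩ Dilnoza: 08:00–09:35, 12:50–12:55.
Jun ∩ Dilnoza ∩ Ravi: 08:00–09:35, 12:50–12:55.
Jun ∩ Dilnoza ∩ Ravi ∩ Alice: 08:05–09:05.
Total common minutes: 60.

60 minutes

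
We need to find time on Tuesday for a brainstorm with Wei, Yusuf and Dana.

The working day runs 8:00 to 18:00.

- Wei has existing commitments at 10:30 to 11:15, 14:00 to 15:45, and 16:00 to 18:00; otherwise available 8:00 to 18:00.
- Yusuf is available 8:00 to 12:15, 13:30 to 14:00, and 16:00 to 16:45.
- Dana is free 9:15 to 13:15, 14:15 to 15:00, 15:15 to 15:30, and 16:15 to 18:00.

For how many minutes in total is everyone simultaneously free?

Wei free within 08:00–18:00: 08:00–10:30, 11:15–14:00, 15:45–16:00.
Wei ∩ Yusuf: 08:00–10:30, 11:15–12:15, 13:30–14:00.
Wei ∩ Yusuf ∩ Dana: 09:15–10:30, 11:15–12:15.
Total common minutes: 75 + 60 = 135.

135 minutes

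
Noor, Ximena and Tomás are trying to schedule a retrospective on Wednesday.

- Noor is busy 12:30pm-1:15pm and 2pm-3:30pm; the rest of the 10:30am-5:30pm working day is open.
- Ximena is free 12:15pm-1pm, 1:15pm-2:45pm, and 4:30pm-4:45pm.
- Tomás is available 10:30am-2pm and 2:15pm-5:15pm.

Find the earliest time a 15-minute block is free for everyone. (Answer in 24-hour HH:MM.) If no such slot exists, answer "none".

Noor free within 10:30–17:30: 10:30–12:30, 13:15–14:00, 15:30–17:30.
Noor ∩ Ximena: 12:15–12:30, 13:15–14:00, 16:30–16:45.
Noor ∩ Ximena ∩ Tomás: 12:15–12:30, 13:15–14:00, 16:30–16:45.
Windows ≥ 15 min: 12:15–12:30, 13:15–14:00, 16:30–16:45.
Earliest such window starts at 12:15.

12:15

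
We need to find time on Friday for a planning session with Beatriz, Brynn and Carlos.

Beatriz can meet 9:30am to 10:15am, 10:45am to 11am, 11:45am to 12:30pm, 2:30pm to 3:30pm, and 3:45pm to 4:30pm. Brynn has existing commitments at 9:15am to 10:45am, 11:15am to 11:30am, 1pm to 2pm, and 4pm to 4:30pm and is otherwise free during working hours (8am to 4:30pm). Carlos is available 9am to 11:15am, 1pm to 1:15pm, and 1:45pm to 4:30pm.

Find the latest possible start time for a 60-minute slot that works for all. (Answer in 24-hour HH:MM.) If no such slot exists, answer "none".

14:30

Brynn free within 08:00–16:30: 08:00–09:15, 10:45–11:15, 11:30–13:00, 14:00–16:00.
Beatriz ∩ Brynn: 10:45–11:00, 11:45–12:30, 14:30–15:30, 15:45–16:00.
Beatriz ∩ Brynn ∩ Carlos: 10:45–11:00, 14:30–15:30, 15:45–16:00.
Windows ≥ 60 min: 14:30–15:30.
Latest start in the last window 14:30–15:30 is 15:30 − 60 min = 14:30.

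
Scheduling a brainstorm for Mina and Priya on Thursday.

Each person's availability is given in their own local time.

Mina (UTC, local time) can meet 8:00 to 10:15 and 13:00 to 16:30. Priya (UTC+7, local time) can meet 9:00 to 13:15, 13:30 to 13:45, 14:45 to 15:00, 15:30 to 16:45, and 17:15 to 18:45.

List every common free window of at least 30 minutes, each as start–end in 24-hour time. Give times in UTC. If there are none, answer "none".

Mina → UTC: 08:00–10:15, 13:00–16:30.
Priya → UTC: 02:00–06:15, 06:30–06:45, 07:45–08:00, 08:30–09:45, 10:15–11:45.
Mina ∩ Priya: 08:30–09:45.
Windows ≥ 30 min: 08:30–09:45.

08:30–09:45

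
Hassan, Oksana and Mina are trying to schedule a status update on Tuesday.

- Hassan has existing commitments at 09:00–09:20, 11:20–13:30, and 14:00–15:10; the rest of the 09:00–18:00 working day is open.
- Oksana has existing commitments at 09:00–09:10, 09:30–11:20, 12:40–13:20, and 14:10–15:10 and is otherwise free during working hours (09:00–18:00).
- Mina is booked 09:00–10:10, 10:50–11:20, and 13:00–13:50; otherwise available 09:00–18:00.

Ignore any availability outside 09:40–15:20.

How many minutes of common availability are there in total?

Hassan free within 09:00–18:00: 09:20–11:20, 13:30–14:00, 15:10–18:00.
Oksana free within 09:00–18:00: 09:10–09:30, 11:20–12:40, 13:20–14:10, 15:10–18:00.
Mina free within 09:00–18:00: 10:10–10:50, 11:20–13:00, 13:50–18:00.
Hassan ∩ Oksana: 09:20–09:30, 13:30–14:00, 15:10–18:00.
Hassan ∩ Oksana ∩ Mina: 13:50–14:00, 15:10–18:00.
Restricted to 09:40–15:20: 13:50–14:00, 15:10–15:20.
Total common minutes: 10 + 10 = 20.

20 minutes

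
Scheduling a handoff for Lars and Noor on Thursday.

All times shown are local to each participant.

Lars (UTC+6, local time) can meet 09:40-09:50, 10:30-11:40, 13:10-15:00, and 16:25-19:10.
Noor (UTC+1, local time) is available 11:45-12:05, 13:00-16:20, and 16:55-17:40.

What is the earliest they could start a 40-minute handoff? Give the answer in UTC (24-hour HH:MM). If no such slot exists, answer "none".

12:00

Lars → UTC: 03:40–03:50, 04:30–05:40, 07:10–09:00, 10:25–13:10.
Noor → UTC: 10:45–11:05, 12:00–15:20, 15:55–16:40.
Lars ∩ Noor: 10:45–11:05, 12:00–13:10.
Windows ≥ 40 min: 12:00–13:10.
Earliest such window starts at 12:00.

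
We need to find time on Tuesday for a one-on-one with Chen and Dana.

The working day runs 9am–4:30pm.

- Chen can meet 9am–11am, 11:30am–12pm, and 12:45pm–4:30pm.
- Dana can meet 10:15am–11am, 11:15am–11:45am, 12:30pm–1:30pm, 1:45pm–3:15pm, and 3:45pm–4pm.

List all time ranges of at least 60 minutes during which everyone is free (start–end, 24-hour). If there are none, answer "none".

Chen ∩ Dana: 10:15–11:00, 11:30–11:45, 12:45–13:30, 13:45–15:15, 15:45–16:00.
Windows ≥ 60 min: 13:45–15:15.

13:45–15:15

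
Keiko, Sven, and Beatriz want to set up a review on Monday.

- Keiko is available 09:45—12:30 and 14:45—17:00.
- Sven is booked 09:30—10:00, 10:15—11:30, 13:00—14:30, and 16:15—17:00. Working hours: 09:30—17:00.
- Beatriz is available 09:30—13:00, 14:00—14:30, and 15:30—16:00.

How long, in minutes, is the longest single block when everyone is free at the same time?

Sven free within 09:30–17:00: 10:00–10:15, 11:30–13:00, 14:30–16:15.
Keiko ∩ Sven: 10:00–10:15, 11:30–12:30, 14:45–16:15.
Keiko ∩ Sven ∩ Beatriz: 10:00–10:15, 11:30–12:30, 15:30–16:00.
Common window lengths: 15, 60, 30 min; longest is 60.

60 minutes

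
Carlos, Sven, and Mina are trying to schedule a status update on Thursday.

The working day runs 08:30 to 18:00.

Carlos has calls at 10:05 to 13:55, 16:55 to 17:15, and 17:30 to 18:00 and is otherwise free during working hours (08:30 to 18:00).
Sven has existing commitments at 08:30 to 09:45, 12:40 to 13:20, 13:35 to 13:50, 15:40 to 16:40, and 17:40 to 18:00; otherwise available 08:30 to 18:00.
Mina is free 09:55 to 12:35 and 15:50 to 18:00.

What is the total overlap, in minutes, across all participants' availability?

40 minutes

Carlos free within 08:30–18:00: 08:30–10:05, 13:55–16:55, 17:15–17:30.
Sven free within 08:30–18:00: 09:45–12:40, 13:20–13:35, 13:50–15:40, 16:40–17:40.
Carlos ∩ Sven: 09:45–10:05, 13:55–15:40, 16:40–16:55, 17:15–17:30.
Carlos ∩ Sven ∩ Mina: 09:55–10:05, 16:40–16:55, 17:15–17:30.
Total common minutes: 10 + 15 + 15 = 40.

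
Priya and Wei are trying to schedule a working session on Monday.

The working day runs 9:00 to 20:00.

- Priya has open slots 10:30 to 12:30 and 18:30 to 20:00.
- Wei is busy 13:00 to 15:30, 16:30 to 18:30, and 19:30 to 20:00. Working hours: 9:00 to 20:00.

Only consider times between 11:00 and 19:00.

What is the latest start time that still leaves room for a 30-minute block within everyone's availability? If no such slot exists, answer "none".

Wei free within 09:00–20:00: 09:00–13:00, 15:30–16:30, 18:30–19:30.
Priya ∩ Wei: 10:30–12:30, 18:30–19:30.
Restricted to 11:00–19:00: 11:00–12:30, 18:30–19:00.
Windows ≥ 30 min: 11:00–12:30, 18:30–19:00.
Latest start in the last window 18:30–19:00 is 19:00 − 30 min = 18:30.

18:30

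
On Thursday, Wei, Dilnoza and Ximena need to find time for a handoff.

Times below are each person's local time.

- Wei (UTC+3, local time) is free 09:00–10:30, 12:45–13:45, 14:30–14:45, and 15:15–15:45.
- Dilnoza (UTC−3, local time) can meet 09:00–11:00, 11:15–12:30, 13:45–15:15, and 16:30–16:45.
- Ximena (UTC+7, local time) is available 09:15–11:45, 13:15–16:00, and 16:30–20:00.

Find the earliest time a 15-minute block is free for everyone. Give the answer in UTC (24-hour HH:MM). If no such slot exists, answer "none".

Wei → UTC: 06:00–07:30, 09:45–10:45, 11:30–11:45, 12:15–12:45.
Dilnoza → UTC: 12:00–14:00, 14:15–15:30, 16:45–18:15, 19:30–19:45.
Ximena → UTC: 02:15–04:45, 06:15–09:00, 09:30–13:00.
Wei ∩ Dilnoza: 12:15–12:45.
Wei ∩ Dilnoza ∩ Ximena: 12:15–12:45.
Windows ≥ 15 min: 12:15–12:45.
Earliest such window starts at 12:15.

12:15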